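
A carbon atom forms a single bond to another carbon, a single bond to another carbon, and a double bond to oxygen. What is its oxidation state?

+2

The carbon has one bond to C (0), one bond to C (0), a double bond to O (2×+1 = +2).
Oxidation state = 0 + 0 + 2 = +2.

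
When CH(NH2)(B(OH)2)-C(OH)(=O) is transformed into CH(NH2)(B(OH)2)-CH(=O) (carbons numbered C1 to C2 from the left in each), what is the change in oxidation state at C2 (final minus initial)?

Before: C2 has 1 bond to C, 3 bonds to O → oxidation state +3.
After: C2 has 1 bond to C, 1 bond to H, 2 bonds to O → oxidation state +1.
Δ = +1 − (+3) = -2, so this is a reduction at C2.

-2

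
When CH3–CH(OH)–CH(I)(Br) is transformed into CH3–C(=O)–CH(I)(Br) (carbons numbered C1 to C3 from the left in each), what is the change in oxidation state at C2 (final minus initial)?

+2

Before: C2 has 2 bonds to C, 1 bond to H, 1 bond to O → oxidation state 0.
After: C2 has 2 bonds to C, 2 bonds to O → oxidation state +2.
Δ = +2 − (0) = +2, so this is an oxidation at C2.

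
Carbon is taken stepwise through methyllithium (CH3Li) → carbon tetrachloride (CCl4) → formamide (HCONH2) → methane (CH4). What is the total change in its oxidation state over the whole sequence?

0

Carbon oxidation states along the series — methyllithium: -4, carbon tetrachloride: +4, formamide: +2, methane: -4.
Net change = -4 − (-4) = 0.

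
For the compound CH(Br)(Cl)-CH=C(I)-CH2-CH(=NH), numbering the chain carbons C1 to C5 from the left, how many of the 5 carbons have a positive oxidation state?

3

Tallying each carbon's bonds:
C1: 1C, 1H, 1Cl, 1Br → 0 − 1 + 1 + 1 = +1
C2: 3C, 1H → 0 − 1 = -1
C3: 3C, 1I → 0 + 1 = +1
C4: 2C, 2H → 0 − 2 = -2
C5: 1C, 1H, 2N → 0 − 1 + 2 = +1
3 carbons (C1, C3, C5) meet the condition.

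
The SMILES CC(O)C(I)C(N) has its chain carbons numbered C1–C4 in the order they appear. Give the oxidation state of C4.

C4 has one bond to C (0), one bond to H (-1), one bond to N (+1), one bond to H (-1).
Oxidation state = 0 − 1 + 1 − 1 = -1.

-1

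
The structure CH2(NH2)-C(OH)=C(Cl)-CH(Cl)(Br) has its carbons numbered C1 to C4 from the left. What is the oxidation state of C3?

+1

C3 has a double bond to C (2×0 = 0), one bond to C (0), one bond to Cl (+1).
Oxidation state = 0 + 0 + 1 = +1.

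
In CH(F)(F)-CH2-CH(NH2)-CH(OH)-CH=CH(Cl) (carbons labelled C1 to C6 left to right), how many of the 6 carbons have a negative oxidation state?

Tallying each carbon's bonds:
C1: 1C, 1H, 2F → 0 − 1 + 2 = +1
C2: 2C, 2H → 0 − 2 = -2
C3: 2C, 1H, 1N → 0 − 1 + 1 = 0
C4: 2C, 1H, 1O → 0 − 1 + 1 = 0
C5: 3C, 1H → 0 − 1 = -1
C6: 2C, 1H, 1Cl → 0 − 1 + 1 = 0
2 carbons (C2, C5) meet the condition.

2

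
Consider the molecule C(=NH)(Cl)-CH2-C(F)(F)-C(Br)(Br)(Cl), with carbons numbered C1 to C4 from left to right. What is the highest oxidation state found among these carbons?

+3

Count +1 for every bond to an atom more electronegative than carbon and −1 for every bond to one less electronegative; C–C bonds are 0. Tallying each carbon:
C1: 1C, 2N, 1Cl → 0 + 2 + 1 = +3
C2: 2C, 2H → 0 − 2 = -2
C3: 2C, 2F → 0 + 2 = +2
C4: 1C, 1Cl, 2Br → 0 + 1 + 2 = +3
The highest value is +3.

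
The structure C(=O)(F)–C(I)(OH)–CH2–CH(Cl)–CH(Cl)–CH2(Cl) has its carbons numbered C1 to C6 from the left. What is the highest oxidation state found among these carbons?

Tallying each carbon's bonds:
C1: 1C, 2O, 1F → 0 + 2 + 1 = +3
C2: 2C, 1O, 1I → 0 + 1 + 1 = +2
C3: 2C, 2H → 0 − 2 = -2
C4: 2C, 1H, 1Cl → 0 − 1 + 1 = 0
C5: 2C, 1H, 1Cl → 0 − 1 + 1 = 0
C6: 1C, 2H, 1Cl → 0 − 2 + 1 = -1
The highest value is +3.

+3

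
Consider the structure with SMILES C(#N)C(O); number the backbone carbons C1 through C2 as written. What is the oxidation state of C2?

-1

C2 has one bond to C (0), one bond to H (-1), one bond to O (+1), one bond to H (-1).
Oxidation state = 0 − 1 + 1 − 1 = -1.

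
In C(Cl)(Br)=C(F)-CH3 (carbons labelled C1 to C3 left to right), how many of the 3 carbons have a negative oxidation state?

1

Each bond to a more electronegative atom (O, N, halogen) counts +1, each bond to a less electronegative atom (H, metal, B, Si) counts −1, and each C–C bond counts 0. Tallying each carbon:
C1: 2C, 1Cl, 1Br → 0 + 1 + 1 = +2
C2: 3C, 1F → 0 + 1 = +1
C3: 1C, 3H → 0 − 3 = -3
1 carbon (C3) meets the condition.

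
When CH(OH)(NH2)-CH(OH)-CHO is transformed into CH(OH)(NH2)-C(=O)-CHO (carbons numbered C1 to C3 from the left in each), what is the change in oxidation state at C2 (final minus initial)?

+2

Before: C2 has 2 bonds to C, 1 bond to H, 1 bond to O → oxidation state 0.
After: C2 has 2 bonds to C, 2 bonds to O → oxidation state +2.
Δ = +2 − (0) = +2, so this is an oxidation at C2.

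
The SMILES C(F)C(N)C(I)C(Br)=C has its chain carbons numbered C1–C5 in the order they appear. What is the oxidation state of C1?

-1

Each bond to a more electronegative atom (O, N, halogen) counts +1, each bond to a less electronegative atom (H, metal, B, Si) counts −1, and each C–C bond counts 0.
C1 has one bond to C (0), one bond to H (-1), one bond to F (+1), one bond to H (-1).
Oxidation state = 0 − 1 + 1 − 1 = -1.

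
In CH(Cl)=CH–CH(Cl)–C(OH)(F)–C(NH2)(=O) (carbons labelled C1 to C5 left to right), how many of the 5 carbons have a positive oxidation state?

2

Bonds to more-electronegative neighbours contribute +1 each, bonds to H or metals contribute −1 each, and C–C bonds contribute 0. Tallying each carbon:
C1: 2C, 1H, 1Cl → 0 − 1 + 1 = 0
C2: 3C, 1H → 0 − 1 = -1
C3: 2C, 1H, 1Cl → 0 − 1 + 1 = 0
C4: 2C, 1O, 1F → 0 + 1 + 1 = +2
C5: 1C, 2O, 1N → 0 + 2 + 1 = +3
2 carbons (C4, C5) meet the condition.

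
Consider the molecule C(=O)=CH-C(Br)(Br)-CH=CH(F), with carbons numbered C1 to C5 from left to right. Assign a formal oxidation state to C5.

Count +1 for every bond to an atom more electronegative than carbon and −1 for every bond to one less electronegative; C–C bonds are 0.
C5 has a double bond to C (2×0 = 0), one bond to F (+1), one bond to H (-1).
Oxidation state = 0 + 1 − 1 = 0.

0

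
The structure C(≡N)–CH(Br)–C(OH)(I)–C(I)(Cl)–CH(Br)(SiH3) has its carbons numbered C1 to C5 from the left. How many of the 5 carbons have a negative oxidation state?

1

Bonds to more-electronegative neighbours contribute +1 each, bonds to H or metals contribute −1 each, and C–C bonds contribute 0. Tallying each carbon:
C1: 1C, 3N → 0 + 3 = +3
C2: 2C, 1H, 1Br → 0 − 1 + 1 = 0
C3: 2C, 1O, 1I → 0 + 1 + 1 = +2
C4: 2C, 1Cl, 1I → 0 + 1 + 1 = +2
C5: 1C, 1H, 1Br, 1Si → 0 − 1 + 1 − 1 = -1
1 carbon (C5) meets the condition.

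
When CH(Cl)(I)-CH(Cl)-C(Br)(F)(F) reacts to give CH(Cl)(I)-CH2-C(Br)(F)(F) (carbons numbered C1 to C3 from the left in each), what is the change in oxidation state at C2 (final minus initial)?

Before: C2 has 2 bonds to C, 1 bond to H, 1 bond to Cl → oxidation state 0.
After: C2 has 2 bonds to C, 2 bonds to H → oxidation state -2.
Δ = -2 − (0) = -2, so this is a reduction at C2.

-2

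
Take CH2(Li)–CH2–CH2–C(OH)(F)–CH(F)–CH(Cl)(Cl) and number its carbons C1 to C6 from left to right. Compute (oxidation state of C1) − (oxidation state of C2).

C1: 1C, 2H, 1Li → 0 − 2 − 1 = -3
C2: 2C, 2H → 0 − 2 = -2
Difference: -3 − (-2) = -1.

-1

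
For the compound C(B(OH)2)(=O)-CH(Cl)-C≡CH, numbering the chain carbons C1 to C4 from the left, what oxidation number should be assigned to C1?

+1

Count +1 for every bond to an atom more electronegative than carbon and −1 for every bond to one less electronegative; C–C bonds are 0.
C1 has one bond to C (0), one bond to B (-1), a double bond to O (2×+1 = +2).
Oxidation state = 0 − 1 + 2 = +1.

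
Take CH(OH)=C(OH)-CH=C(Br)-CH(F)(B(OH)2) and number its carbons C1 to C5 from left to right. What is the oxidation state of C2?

C2 has a double bond to C (2×0 = 0), one bond to C (0), one bond to O (+1).
Oxidation state = 0 + 0 + 1 = +1.

+1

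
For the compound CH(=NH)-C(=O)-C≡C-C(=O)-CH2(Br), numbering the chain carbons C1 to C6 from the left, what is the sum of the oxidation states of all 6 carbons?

Tallying each carbon's bonds:
C1: 1C, 1H, 2N → 0 − 1 + 2 = +1
C2: 2C, 2O → 0 + 2 = +2
C3: 4C → 0 = 0
C4: 4C → 0 = 0
C5: 2C, 2O → 0 + 2 = +2
C6: 1C, 2H, 1Br → 0 − 2 + 1 = -1
Sum = +1 + 2 + 0 + 0 + 2 − 1 = +4.

+4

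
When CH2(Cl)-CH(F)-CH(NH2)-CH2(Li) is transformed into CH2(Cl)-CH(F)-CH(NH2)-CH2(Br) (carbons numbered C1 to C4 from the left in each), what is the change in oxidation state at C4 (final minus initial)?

Before: C4 has 1 bond to C, 2 bonds to H, 1 bond to Li → oxidation state -3.
After: C4 has 1 bond to C, 2 bonds to H, 1 bond to Br → oxidation state -1.
Δ = -1 − (-3) = +2, so this is an oxidation at C4.

+2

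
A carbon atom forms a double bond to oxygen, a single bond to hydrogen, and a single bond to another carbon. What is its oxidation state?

+1

Bonds to more-electronegative neighbours contribute +1 each, bonds to H or metals contribute −1 each, and C–C bonds contribute 0.
The carbon has one bond to C (0), a double bond to O (2×+1 = +2), one bond to H (-1).
Oxidation state = 0 + 2 − 1 = +1.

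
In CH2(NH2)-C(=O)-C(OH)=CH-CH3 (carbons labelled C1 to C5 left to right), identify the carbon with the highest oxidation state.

Each bond to a more electronegative atom (O, N, halogen) counts +1, each bond to a less electronegative atom (H, metal, B, Si) counts −1, and each C–C bond counts 0. Tallying each carbon:
C1: 1C, 2H, 1N → 0 − 2 + 1 = -1
C2: 2C, 2O → 0 + 2 = +2
C3: 3C, 1O → 0 + 1 = +1
C4: 3C, 1H → 0 − 1 = -1
C5: 1C, 3H → 0 − 3 = -3
The most oxidised carbon is C2 at +2.

C2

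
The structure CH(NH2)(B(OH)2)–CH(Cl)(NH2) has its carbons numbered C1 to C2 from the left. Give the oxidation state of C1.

-1

C1 has one bond to C (0), one bond to H (-1), one bond to N (+1), one bond to B (-1).
Oxidation state = 0 − 1 + 1 − 1 = -1.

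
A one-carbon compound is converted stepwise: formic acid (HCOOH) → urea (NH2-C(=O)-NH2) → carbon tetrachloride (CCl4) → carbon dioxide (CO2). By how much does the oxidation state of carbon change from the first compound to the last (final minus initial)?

+2

Carbon oxidation states along the series — formic acid: +2, urea: +4, carbon tetrachloride: +4, carbon dioxide: +4.
Net change = +4 − (+2) = +2.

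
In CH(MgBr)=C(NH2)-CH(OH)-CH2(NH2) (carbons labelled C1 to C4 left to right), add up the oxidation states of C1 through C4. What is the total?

-2

Tallying each carbon's bonds:
C1: 2C, 1H, 1Mg → 0 − 1 − 1 = -2
C2: 3C, 1N → 0 + 1 = +1
C3: 2C, 1H, 1O → 0 − 1 + 1 = 0
C4: 1C, 2H, 1N → 0 − 2 + 1 = -1
Sum = -2 + 1 + 0 − 1 = -2.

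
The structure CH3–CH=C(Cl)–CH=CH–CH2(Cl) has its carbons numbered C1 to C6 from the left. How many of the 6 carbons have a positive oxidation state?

Assign +1 per bond to O/N/halogen, −1 per bond to H or an electropositive element, and 0 per bond to carbon. Tallying each carbon:
C1: 1C, 3H → 0 − 3 = -3
C2: 3C, 1H → 0 − 1 = -1
C3: 3C, 1Cl → 0 + 1 = +1
C4: 3C, 1H → 0 − 1 = -1
C5: 3C, 1H → 0 − 1 = -1
C6: 1C, 2H, 1Cl → 0 − 2 + 1 = -1
1 carbon (C3) meets the condition.

1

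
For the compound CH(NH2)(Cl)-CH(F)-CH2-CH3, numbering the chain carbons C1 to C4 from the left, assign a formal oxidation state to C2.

0

Assign +1 per bond to O/N/halogen, −1 per bond to H or an electropositive element, and 0 per bond to carbon.
C2 has one bond to C (0), one bond to C (0), one bond to H (-1), one bond to F (+1).
Oxidation state = 0 + 0 − 1 + 1 = 0.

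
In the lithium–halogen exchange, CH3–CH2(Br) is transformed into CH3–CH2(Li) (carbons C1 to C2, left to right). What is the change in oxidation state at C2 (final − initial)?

Before: C2 has 1 bond to C, 2 bonds to H, 1 bond to Br → oxidation state -1.
After: C2 has 1 bond to C, 2 bonds to H, 1 bond to Li → oxidation state -3.
Δ = -3 − (-1) = -2, so this is a reduction at C2.

-2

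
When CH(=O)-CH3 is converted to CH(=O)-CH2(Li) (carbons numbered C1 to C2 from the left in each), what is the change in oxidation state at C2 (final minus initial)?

0

Before: C2 has 1 bond to C, 3 bonds to H → oxidation state -3.
After: C2 has 1 bond to C, 2 bonds to H, 1 bond to Li → oxidation state -3.
Δ = -3 − (-3) = 0, so no net redox change at C2.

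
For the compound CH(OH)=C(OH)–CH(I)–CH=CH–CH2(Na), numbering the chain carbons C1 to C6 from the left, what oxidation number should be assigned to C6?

Each bond to a more electronegative atom (O, N, halogen) counts +1, each bond to a less electronegative atom (H, metal, B, Si) counts −1, and each C–C bond counts 0.
C6 has one bond to C (0), one bond to H (-1), one bond to Na (-1), one bond to H (-1).
Oxidation state = 0 − 1 − 1 − 1 = -3.

-3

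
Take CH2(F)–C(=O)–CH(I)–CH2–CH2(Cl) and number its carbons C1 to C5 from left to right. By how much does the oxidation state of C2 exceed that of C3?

+2

C2: 2C, 2O → 0 + 2 = +2
C3: 2C, 1H, 1I → 0 − 1 + 1 = 0
Difference: +2 − (0) = +2.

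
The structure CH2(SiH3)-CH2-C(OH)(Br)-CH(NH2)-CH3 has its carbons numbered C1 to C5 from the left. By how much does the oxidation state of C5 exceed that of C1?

0

C5: 1C, 3H → 0 − 3 = -3
C1: 1C, 2H, 1Si → 0 − 2 − 1 = -3
Difference: -3 − (-3) = 0.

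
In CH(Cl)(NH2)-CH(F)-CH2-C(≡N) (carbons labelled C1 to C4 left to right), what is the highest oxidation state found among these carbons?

+3

Tallying each carbon's bonds:
C1: 1C, 1H, 1N, 1Cl → 0 − 1 + 1 + 1 = +1
C2: 2C, 1H, 1F → 0 − 1 + 1 = 0
C3: 2C, 2H → 0 − 2 = -2
C4: 1C, 3N → 0 + 3 = +3
The highest value is +3.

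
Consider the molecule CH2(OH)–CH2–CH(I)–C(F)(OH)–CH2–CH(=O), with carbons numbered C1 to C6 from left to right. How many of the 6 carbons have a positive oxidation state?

Each bond to a more electronegative atom (O, N, halogen) counts +1, each bond to a less electronegative atom (H, metal, B, Si) counts −1, and each C–C bond counts 0. Tallying each carbon:
C1: 1C, 2H, 1O → 0 − 2 + 1 = -1
C2: 2C, 2H → 0 − 2 = -2
C3: 2C, 1H, 1I → 0 − 1 + 1 = 0
C4: 2C, 1O, 1F → 0 + 1 + 1 = +2
C5: 2C, 2H → 0 − 2 = -2
C6: 1C, 1H, 2O → 0 − 1 + 2 = +1
2 carbons (C4, C6) meet the condition.

2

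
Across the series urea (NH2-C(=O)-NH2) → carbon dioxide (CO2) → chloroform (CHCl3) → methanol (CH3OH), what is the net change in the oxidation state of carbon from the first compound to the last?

-6

Carbon oxidation states along the series — urea: +4, carbon dioxide: +4, chloroform: +2, methanol: -2.
Net change = -2 − (+4) = -6.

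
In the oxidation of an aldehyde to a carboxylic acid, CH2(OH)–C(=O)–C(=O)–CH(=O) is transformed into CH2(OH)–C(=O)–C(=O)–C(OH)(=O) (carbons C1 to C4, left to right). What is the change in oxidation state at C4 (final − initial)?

+2

Before: C4 has 1 bond to C, 1 bond to H, 2 bonds to O → oxidation state +1.
After: C4 has 1 bond to C, 3 bonds to O → oxidation state +3.
Δ = +3 − (+1) = +2, so this is an oxidation at C4.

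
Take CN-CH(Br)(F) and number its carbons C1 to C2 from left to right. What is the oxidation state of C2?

Bonds to more-electronegative neighbours contribute +1 each, bonds to H or metals contribute −1 each, and C–C bonds contribute 0.
C2 has one bond to C (0), one bond to H (-1), one bond to Br (+1), one bond to F (+1).
Oxidation state = 0 − 1 + 1 + 1 = +1.

+1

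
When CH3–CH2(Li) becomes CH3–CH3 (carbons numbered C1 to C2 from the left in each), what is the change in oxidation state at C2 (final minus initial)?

0

Before: C2 has 1 bond to C, 2 bonds to H, 1 bond to Li → oxidation state -3.
After: C2 has 1 bond to C, 3 bonds to H → oxidation state -3.
Δ = -3 − (-3) = 0, so no net redox change at C2.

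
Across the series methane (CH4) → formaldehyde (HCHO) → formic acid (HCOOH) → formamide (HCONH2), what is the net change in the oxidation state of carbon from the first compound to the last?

Carbon oxidation states along the series — methane: -4, formaldehyde: 0, formic acid: +2, formamide: +2.
Net change = +2 − (-4) = +6.

+6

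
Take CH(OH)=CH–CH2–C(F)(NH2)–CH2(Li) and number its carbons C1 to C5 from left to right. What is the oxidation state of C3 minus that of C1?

C3: 2C, 2H → 0 − 2 = -2
C1: 2C, 1H, 1O → 0 − 1 + 1 = 0
Difference: -2 − (0) = -2.

-2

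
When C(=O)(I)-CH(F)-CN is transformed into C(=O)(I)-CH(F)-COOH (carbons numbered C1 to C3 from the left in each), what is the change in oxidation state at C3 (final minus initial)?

0

Before: C3 has 1 bond to C, 3 bonds to N → oxidation state +3.
After: C3 has 1 bond to C, 3 bonds to O → oxidation state +3.
Δ = +3 − (+3) = 0, so no net redox change at C3.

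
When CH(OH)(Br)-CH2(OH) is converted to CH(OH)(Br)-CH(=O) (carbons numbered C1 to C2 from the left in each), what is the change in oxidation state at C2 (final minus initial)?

+2

Before: C2 has 1 bond to C, 2 bonds to H, 1 bond to O → oxidation state -1.
After: C2 has 1 bond to C, 1 bond to H, 2 bonds to O → oxidation state +1.
Δ = +1 − (-1) = +2, so this is an oxidation at C2.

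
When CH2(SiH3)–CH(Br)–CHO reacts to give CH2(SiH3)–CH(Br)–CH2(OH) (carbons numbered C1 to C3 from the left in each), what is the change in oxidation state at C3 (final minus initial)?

-2

Before: C3 has 1 bond to C, 1 bond to H, 2 bonds to O → oxidation state +1.
After: C3 has 1 bond to C, 2 bonds to H, 1 bond to O → oxidation state -1.
Δ = -1 − (+1) = -2, so this is a reduction at C3.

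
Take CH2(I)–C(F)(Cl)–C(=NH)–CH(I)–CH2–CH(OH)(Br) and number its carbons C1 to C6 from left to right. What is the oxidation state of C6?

+1

Count +1 for every bond to an atom more electronegative than carbon and −1 for every bond to one less electronegative; C–C bonds are 0.
C6 has one bond to C (0), one bond to H (-1), one bond to O (+1), one bond to Br (+1).
Oxidation state = 0 − 1 + 1 + 1 = +1.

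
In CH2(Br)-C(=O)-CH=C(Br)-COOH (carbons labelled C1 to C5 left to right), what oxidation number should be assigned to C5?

Bonds to more-electronegative neighbours contribute +1 each, bonds to H or metals contribute −1 each, and C–C bonds contribute 0.
C5 has one bond to C (0), one bond to O (+1), a double bond to O (2×+1 = +2).
Oxidation state = 0 + 1 + 2 = +3.

+3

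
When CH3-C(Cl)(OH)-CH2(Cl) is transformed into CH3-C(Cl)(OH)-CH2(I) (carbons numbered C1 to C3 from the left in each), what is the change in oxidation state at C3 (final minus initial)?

Before: C3 has 1 bond to C, 2 bonds to H, 1 bond to Cl → oxidation state -1.
After: C3 has 1 bond to C, 2 bonds to H, 1 bond to I → oxidation state -1.
Δ = -1 − (-1) = 0, so no net redox change at C3.

0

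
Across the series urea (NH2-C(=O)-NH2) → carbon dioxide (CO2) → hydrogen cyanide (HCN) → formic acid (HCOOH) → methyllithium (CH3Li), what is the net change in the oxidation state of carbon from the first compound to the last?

Carbon oxidation states along the series — urea: +4, carbon dioxide: +4, hydrogen cyanide: +2, formic acid: +2, methyllithium: -4.
Net change = -4 − (+4) = -8.

-8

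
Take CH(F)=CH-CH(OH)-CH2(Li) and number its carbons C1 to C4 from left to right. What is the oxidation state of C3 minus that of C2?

C3: 2C, 1H, 1O → 0 − 1 + 1 = 0
C2: 3C, 1H → 0 − 1 = -1
Difference: 0 − (-1) = +1.

+1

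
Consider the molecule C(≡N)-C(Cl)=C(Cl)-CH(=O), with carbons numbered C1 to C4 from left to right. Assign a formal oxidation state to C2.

+1

Each bond to a more electronegative atom (O, N, halogen) counts +1, each bond to a less electronegative atom (H, metal, B, Si) counts −1, and each C–C bond counts 0.
C2 has one bond to C (0), a double bond to C (2×0 = 0), one bond to Cl (+1).
Oxidation state = 0 + 0 + 1 = +1.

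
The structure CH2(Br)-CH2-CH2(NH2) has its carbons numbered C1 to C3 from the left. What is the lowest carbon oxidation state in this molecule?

Tallying each carbon's bonds:
C1: 1C, 2H, 1Br → 0 − 2 + 1 = -1
C2: 2C, 2H → 0 − 2 = -2
C3: 1C, 2H, 1N → 0 − 2 + 1 = -1
The lowest value is -2.

-2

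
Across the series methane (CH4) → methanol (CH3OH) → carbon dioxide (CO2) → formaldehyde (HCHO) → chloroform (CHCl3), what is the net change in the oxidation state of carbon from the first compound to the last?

Carbon oxidation states along the series — methane: -4, methanol: -2, carbon dioxide: +4, formaldehyde: 0, chloroform: +2.
Net change = +2 − (-4) = +6.

+6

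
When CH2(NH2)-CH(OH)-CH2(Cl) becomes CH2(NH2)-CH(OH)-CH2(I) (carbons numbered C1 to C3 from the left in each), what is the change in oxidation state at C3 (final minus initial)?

0

Before: C3 has 1 bond to C, 2 bonds to H, 1 bond to Cl → oxidation state -1.
After: C3 has 1 bond to C, 2 bonds to H, 1 bond to I → oxidation state -1.
Δ = -1 − (-1) = 0, so no net redox change at C3.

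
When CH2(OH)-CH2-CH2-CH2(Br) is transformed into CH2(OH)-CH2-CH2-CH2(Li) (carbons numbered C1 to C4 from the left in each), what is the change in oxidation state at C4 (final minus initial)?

-2

Before: C4 has 1 bond to C, 2 bonds to H, 1 bond to Br → oxidation state -1.
After: C4 has 1 bond to C, 2 bonds to H, 1 bond to Li → oxidation state -3.
Δ = -3 − (-1) = -2, so this is a reduction at C4.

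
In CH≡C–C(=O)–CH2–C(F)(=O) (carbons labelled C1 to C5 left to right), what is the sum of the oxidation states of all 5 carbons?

Assign +1 per bond to O/N/halogen, −1 per bond to H or an electropositive element, and 0 per bond to carbon. Tallying each carbon:
C1: 3C, 1H → 0 − 1 = -1
C2: 4C → 0 = 0
C3: 2C, 2O → 0 + 2 = +2
C4: 2C, 2H → 0 − 2 = -2
C5: 1C, 2O, 1F → 0 + 2 + 1 = +3
Sum = -1 + 0 + 2 − 2 + 3 = +2.

+2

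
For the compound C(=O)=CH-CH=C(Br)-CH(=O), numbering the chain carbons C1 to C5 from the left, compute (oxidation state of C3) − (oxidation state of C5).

C3: 3C, 1H → 0 − 1 = -1
C5: 1C, 1H, 2O → 0 − 1 + 2 = +1
Difference: -1 − (+1) = -2.

-2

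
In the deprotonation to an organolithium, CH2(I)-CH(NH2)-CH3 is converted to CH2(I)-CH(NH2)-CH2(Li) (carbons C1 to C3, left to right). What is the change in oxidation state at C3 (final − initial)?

Before: C3 has 1 bond to C, 3 bonds to H → oxidation state -3.
After: C3 has 1 bond to C, 2 bonds to H, 1 bond to Li → oxidation state -3.
Δ = -3 − (-3) = 0, so no net redox change at C3.

0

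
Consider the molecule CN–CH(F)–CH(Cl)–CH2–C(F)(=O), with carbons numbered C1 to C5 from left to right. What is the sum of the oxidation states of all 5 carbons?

Tallying each carbon's bonds:
C1: 1C, 3N → 0 + 3 = +3
C2: 2C, 1H, 1F → 0 − 1 + 1 = 0
C3: 2C, 1H, 1Cl → 0 − 1 + 1 = 0
C4: 2C, 2H → 0 − 2 = -2
C5: 1C, 2O, 1F → 0 + 2 + 1 = +3
Sum = +3 + 0 + 0 − 2 + 3 = +4.

+4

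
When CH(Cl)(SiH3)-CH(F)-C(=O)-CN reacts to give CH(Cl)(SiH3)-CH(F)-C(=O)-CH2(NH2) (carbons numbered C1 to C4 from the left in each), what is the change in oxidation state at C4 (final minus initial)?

Before: C4 has 1 bond to C, 3 bonds to N → oxidation state +3.
After: C4 has 1 bond to C, 2 bonds to H, 1 bond to N → oxidation state -1.
Δ = -1 − (+3) = -4, so this is a reduction at C4.

-4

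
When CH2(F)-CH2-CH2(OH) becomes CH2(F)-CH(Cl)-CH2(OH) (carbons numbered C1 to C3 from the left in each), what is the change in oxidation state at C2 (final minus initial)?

Before: C2 has 2 bonds to C, 2 bonds to H → oxidation state -2.
After: C2 has 2 bonds to C, 1 bond to H, 1 bond to Cl → oxidation state 0.
Δ = 0 − (-2) = +2, so this is an oxidation at C2.

+2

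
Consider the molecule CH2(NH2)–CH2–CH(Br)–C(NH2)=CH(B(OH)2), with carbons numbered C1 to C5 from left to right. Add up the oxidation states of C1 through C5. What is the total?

-4

Tallying each carbon's bonds:
C1: 1C, 2H, 1N → 0 − 2 + 1 = -1
C2: 2C, 2H → 0 − 2 = -2
C3: 2C, 1H, 1Br → 0 − 1 + 1 = 0
C4: 3C, 1N → 0 + 1 = +1
C5: 2C, 1H, 1B → 0 − 1 − 1 = -2
Sum = -1 − 2 + 0 + 1 − 2 = -4.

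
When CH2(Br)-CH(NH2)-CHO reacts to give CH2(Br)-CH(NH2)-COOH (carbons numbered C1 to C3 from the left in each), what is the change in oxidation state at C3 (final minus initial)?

+2

Before: C3 has 1 bond to C, 1 bond to H, 2 bonds to O → oxidation state +1.
After: C3 has 1 bond to C, 3 bonds to O → oxidation state +3.
Δ = +3 − (+1) = +2, so this is an oxidation at C3.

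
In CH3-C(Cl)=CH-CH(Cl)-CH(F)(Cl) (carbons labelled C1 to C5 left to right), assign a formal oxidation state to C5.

C5 has one bond to C (0), one bond to F (+1), one bond to Cl (+1), one bond to H (-1).
Oxidation state = 0 + 1 + 1 − 1 = +1.

+1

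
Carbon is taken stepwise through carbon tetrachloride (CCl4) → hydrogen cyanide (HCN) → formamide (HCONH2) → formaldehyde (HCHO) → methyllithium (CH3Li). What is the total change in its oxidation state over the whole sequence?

-8

Carbon oxidation states along the series — carbon tetrachloride: +4, hydrogen cyanide: +2, formamide: +2, formaldehyde: 0, methyllithium: -4.
Net change = -4 − (+4) = -8.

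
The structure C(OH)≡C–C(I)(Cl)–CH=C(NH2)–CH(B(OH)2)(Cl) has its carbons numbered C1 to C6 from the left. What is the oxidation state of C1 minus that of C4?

+2

C1: 3C, 1O → 0 + 1 = +1
C4: 3C, 1H → 0 − 1 = -1
Difference: +1 − (-1) = +2.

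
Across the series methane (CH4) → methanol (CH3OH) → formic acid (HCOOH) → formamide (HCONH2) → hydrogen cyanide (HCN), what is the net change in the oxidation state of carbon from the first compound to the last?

Carbon oxidation states along the series — methane: -4, methanol: -2, formic acid: +2, formamide: +2, hydrogen cyanide: +2.
Net change = +2 − (-4) = +6.

+6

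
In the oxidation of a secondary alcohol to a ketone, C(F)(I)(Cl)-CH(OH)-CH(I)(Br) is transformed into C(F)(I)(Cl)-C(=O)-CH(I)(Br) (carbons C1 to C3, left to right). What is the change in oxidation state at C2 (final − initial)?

Before: C2 has 2 bonds to C, 1 bond to H, 1 bond to O → oxidation state 0.
After: C2 has 2 bonds to C, 2 bonds to O → oxidation state +2.
Δ = +2 − (0) = +2, so this is an oxidation at C2.

+2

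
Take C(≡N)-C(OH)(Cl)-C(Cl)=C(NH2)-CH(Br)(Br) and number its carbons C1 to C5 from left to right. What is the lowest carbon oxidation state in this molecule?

Assign +1 per bond to O/N/halogen, −1 per bond to H or an electropositive element, and 0 per bond to carbon. Tallying each carbon:
C1: 1C, 3N → 0 + 3 = +3
C2: 2C, 1O, 1Cl → 0 + 1 + 1 = +2
C3: 3C, 1Cl → 0 + 1 = +1
C4: 3C, 1N → 0 + 1 = +1
C5: 1C, 1H, 2Br → 0 − 1 + 2 = +1
The lowest value is +1.

+1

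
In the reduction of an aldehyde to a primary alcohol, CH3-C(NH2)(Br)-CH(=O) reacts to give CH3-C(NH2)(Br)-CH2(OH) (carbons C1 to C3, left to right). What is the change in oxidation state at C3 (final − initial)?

Before: C3 has 1 bond to C, 1 bond to H, 2 bonds to O → oxidation state +1.
After: C3 has 1 bond to C, 2 bonds to H, 1 bond to O → oxidation state -1.
Δ = -1 − (+1) = -2, so this is a reduction at C3.

-2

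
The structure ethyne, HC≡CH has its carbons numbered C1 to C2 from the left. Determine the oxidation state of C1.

-1

C1 has one bond to H (-1), a triple bond to C (3×0 = 0).
Oxidation state = -1 + 0 = -1.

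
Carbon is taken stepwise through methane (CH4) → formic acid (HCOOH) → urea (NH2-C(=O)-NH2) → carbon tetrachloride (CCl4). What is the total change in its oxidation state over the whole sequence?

+8

Carbon oxidation states along the series — methane: -4, formic acid: +2, urea: +4, carbon tetrachloride: +4.
Net change = +4 − (-4) = +8.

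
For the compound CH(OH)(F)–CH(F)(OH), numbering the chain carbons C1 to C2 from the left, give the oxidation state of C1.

+1

C1 has one bond to C (0), one bond to O (+1), one bond to F (+1), one bond to H (-1).
Oxidation state = 0 + 1 + 1 − 1 = +1.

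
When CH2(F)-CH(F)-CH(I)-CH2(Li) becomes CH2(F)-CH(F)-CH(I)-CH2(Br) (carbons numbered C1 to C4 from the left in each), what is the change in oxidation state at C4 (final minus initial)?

+2

Before: C4 has 1 bond to C, 2 bonds to H, 1 bond to Li → oxidation state -3.
After: C4 has 1 bond to C, 2 bonds to H, 1 bond to Br → oxidation state -1.
Δ = -1 − (-3) = +2, so this is an oxidation at C4.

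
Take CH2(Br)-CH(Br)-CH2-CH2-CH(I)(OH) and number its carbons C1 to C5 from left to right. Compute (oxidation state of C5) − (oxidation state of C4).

C5: 1C, 1H, 1O, 1I → 0 − 1 + 1 + 1 = +1
C4: 2C, 2H → 0 − 2 = -2
Difference: +1 − (-2) = +3.

+3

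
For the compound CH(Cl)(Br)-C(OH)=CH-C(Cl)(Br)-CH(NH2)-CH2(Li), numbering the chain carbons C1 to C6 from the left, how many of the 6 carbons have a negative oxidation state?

Assign +1 per bond to O/N/halogen, −1 per bond to H or an electropositive element, and 0 per bond to carbon. Tallying each carbon:
C1: 1C, 1H, 1Cl, 1Br → 0 − 1 + 1 + 1 = +1
C2: 3C, 1O → 0 + 1 = +1
C3: 3C, 1H → 0 − 1 = -1
C4: 2C, 1Cl, 1Br → 0 + 1 + 1 = +2
C5: 2C, 1H, 1N → 0 − 1 + 1 = 0
C6: 1C, 2H, 1Li → 0 − 2 − 1 = -3
2 carbons (C3, C6) meet the condition.

2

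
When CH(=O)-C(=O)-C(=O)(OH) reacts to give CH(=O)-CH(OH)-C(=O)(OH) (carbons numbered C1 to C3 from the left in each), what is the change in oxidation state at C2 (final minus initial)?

Before: C2 has 2 bonds to C, 2 bonds to O → oxidation state +2.
After: C2 has 2 bonds to C, 1 bond to H, 1 bond to O → oxidation state 0.
Δ = 0 − (+2) = -2, so this is a reduction at C2.

-2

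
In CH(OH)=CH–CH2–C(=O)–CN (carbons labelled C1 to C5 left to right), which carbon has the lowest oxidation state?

C3

Assign +1 per bond to O/N/halogen, −1 per bond to H or an electropositive element, and 0 per bond to carbon. Tallying each carbon:
C1: 2C, 1H, 1O → 0 − 1 + 1 = 0
C2: 3C, 1H → 0 − 1 = -1
C3: 2C, 2H → 0 − 2 = -2
C4: 2C, 2O → 0 + 2 = +2
C5: 1C, 3N → 0 + 3 = +3
The most reduced carbon is C3 at -2.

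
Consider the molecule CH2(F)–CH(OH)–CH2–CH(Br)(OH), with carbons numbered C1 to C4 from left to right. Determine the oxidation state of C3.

-2

Assign +1 per bond to O/N/halogen, −1 per bond to H or an electropositive element, and 0 per bond to carbon.
C3 has one bond to C (0), one bond to C (0), one bond to H (-1), one bond to H (-1).
Oxidation state = 0 + 0 − 1 − 1 = -2.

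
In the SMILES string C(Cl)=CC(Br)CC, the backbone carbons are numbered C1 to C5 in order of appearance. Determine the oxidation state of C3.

0

C3 has one bond to C (0), one bond to C (0), one bond to Br (+1), one bond to H (-1).
Oxidation state = 0 + 0 + 1 − 1 = 0.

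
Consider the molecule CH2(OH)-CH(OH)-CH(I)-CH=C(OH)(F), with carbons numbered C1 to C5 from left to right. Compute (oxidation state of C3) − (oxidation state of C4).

C3: 2C, 1H, 1I → 0 − 1 + 1 = 0
C4: 3C, 1H → 0 − 1 = -1
Difference: 0 − (-1) = +1.

+1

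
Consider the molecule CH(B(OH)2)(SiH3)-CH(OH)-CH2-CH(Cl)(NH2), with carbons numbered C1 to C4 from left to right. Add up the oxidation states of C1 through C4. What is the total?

Tallying each carbon's bonds:
C1: 1C, 1H, 1B, 1Si → 0 − 1 − 1 − 1 = -3
C2: 2C, 1H, 1O → 0 − 1 + 1 = 0
C3: 2C, 2H → 0 − 2 = -2
C4: 1C, 1H, 1N, 1Cl → 0 − 1 + 1 + 1 = +1
Sum = -3 + 0 − 2 + 1 = -4.

-4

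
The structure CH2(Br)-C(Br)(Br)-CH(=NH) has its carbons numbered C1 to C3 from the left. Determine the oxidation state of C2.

+2

C2 has one bond to C (0), one bond to C (0), one bond to Br (+1), one bond to Br (+1).
Oxidation state = 0 + 0 + 1 + 1 = +2.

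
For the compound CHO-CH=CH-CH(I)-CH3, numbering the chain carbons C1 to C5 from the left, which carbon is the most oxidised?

Count +1 for every bond to an atom more electronegative than carbon and −1 for every bond to one less electronegative; C–C bonds are 0. Tallying each carbon:
C1: 1C, 1H, 2O → 0 − 1 + 2 = +1
C2: 3C, 1H → 0 − 1 = -1
C3: 3C, 1H → 0 − 1 = -1
C4: 2C, 1H, 1I → 0 − 1 + 1 = 0
C5: 1C, 3H → 0 − 3 = -3
The most oxidised carbon is C1 at +1.

C1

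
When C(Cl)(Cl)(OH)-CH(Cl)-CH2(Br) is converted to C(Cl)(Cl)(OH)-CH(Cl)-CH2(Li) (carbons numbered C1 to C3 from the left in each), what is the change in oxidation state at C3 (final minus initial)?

-2

Before: C3 has 1 bond to C, 2 bonds to H, 1 bond to Br → oxidation state -1.
After: C3 has 1 bond to C, 2 bonds to H, 1 bond to Li → oxidation state -3.
Δ = -3 − (-1) = -2, so this is a reduction at C3.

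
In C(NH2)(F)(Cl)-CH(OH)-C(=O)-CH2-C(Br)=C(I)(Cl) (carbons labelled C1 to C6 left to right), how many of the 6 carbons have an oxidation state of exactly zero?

Each bond to a more electronegative atom (O, N, halogen) counts +1, each bond to a less electronegative atom (H, metal, B, Si) counts −1, and each C–C bond counts 0. Tallying each carbon:
C1: 1C, 1N, 1F, 1Cl → 0 + 1 + 1 + 1 = +3
C2: 2C, 1H, 1O → 0 − 1 + 1 = 0
C3: 2C, 2O → 0 + 2 = +2
C4: 2C, 2H → 0 − 2 = -2
C5: 3C, 1Br → 0 + 1 = +1
C6: 2C, 1Cl, 1I → 0 + 1 + 1 = +2
1 carbon (C2) meets the condition.

1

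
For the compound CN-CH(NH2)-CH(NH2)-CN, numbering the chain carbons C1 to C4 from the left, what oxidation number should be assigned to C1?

+3

C1 has one bond to C (0), a triple bond to N (3×+1 = +3).
Oxidation state = 0 + 3 = +3.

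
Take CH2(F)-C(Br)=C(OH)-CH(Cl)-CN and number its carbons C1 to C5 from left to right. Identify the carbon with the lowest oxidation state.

Assign +1 per bond to O/N/halogen, −1 per bond to H or an electropositive element, and 0 per bond to carbon. Tallying each carbon:
C1: 1C, 2H, 1F → 0 − 2 + 1 = -1
C2: 3C, 1Br → 0 + 1 = +1
C3: 3C, 1O → 0 + 1 = +1
C4: 2C, 1H, 1Cl → 0 − 1 + 1 = 0
C5: 1C, 3N → 0 + 3 = +3
The most reduced carbon is C1 at -1.

C1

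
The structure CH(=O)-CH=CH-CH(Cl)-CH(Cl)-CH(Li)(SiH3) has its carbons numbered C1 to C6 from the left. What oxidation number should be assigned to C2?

-1

Assign +1 per bond to O/N/halogen, −1 per bond to H or an electropositive element, and 0 per bond to carbon.
C2 has one bond to C (0), a double bond to C (2×0 = 0), one bond to H (-1).
Oxidation state = 0 + 0 − 1 = -1.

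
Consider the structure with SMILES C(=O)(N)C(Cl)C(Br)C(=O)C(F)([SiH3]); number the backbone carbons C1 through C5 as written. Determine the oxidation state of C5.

C5 has one bond to C (0), one bond to F (+1), one bond to H (-1), one bond to Si (-1).
Oxidation state = 0 + 1 − 1 − 1 = -1.

-1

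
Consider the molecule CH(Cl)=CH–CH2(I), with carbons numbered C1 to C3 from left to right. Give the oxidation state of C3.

Bonds to more-electronegative neighbours contribute +1 each, bonds to H or metals contribute −1 each, and C–C bonds contribute 0.
C3 has one bond to C (0), one bond to H (-1), one bond to H (-1), one bond to I (+1).
Oxidation state = 0 − 1 − 1 + 1 = -1.

-1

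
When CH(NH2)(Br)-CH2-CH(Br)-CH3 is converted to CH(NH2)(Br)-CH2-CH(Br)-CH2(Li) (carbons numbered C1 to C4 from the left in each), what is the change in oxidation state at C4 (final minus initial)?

Before: C4 has 1 bond to C, 3 bonds to H → oxidation state -3.
After: C4 has 1 bond to C, 2 bonds to H, 1 bond to Li → oxidation state -3.
Δ = -3 − (-3) = 0, so no net redox change at C4.

0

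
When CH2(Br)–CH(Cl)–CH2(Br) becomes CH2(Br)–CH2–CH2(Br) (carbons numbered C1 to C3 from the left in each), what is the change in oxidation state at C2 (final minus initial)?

-2

Before: C2 has 2 bonds to C, 1 bond to H, 1 bond to Cl → oxidation state 0.
After: C2 has 2 bonds to C, 2 bonds to H → oxidation state -2.
Δ = -2 − (0) = -2, so this is a reduction at C2.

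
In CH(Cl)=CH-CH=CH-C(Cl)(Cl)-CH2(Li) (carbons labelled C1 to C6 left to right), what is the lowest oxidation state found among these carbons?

Tallying each carbon's bonds:
C1: 2C, 1H, 1Cl → 0 − 1 + 1 = 0
C2: 3C, 1H → 0 − 1 = -1
C3: 3C, 1H → 0 − 1 = -1
C4: 3C, 1H → 0 − 1 = -1
C5: 2C, 2Cl → 0 + 2 = +2
C6: 1C, 2H, 1Li → 0 − 2 − 1 = -3
The lowest value is -3.

-3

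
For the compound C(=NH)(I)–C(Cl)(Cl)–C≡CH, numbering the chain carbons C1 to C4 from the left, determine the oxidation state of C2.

C2 has one bond to C (0), one bond to C (0), one bond to Cl (+1), one bond to Cl (+1).
Oxidation state = 0 + 0 + 1 + 1 = +2.

+2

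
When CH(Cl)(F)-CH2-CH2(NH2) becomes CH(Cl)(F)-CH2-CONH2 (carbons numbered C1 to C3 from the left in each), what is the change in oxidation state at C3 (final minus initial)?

Before: C3 has 1 bond to C, 2 bonds to H, 1 bond to N → oxidation state -1.
After: C3 has 1 bond to C, 2 bonds to O, 1 bond to N → oxidation state +3.
Δ = +3 − (-1) = +4, so this is an oxidation at C3.

+4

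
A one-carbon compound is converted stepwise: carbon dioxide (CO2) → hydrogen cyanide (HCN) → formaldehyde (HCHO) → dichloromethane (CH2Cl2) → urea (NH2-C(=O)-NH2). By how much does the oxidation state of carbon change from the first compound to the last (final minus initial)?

Carbon oxidation states along the series — carbon dioxide: +4, hydrogen cyanide: +2, formaldehyde: 0, dichloromethane: 0, urea: +4.
Net change = +4 − (+4) = 0.

0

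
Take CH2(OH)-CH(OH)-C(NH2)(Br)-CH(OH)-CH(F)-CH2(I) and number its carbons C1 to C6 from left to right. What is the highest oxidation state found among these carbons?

+2

Tallying each carbon's bonds:
C1: 1C, 2H, 1O → 0 − 2 + 1 = -1
C2: 2C, 1H, 1O → 0 − 1 + 1 = 0
C3: 2C, 1N, 1Br → 0 + 1 + 1 = +2
C4: 2C, 1H, 1O → 0 − 1 + 1 = 0
C5: 2C, 1H, 1F → 0 − 1 + 1 = 0
C6: 1C, 2H, 1I → 0 − 2 + 1 = -1
The highest value is +2.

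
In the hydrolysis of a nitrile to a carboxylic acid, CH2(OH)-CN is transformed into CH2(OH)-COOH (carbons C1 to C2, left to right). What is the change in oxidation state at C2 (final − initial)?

Before: C2 has 1 bond to C, 3 bonds to N → oxidation state +3.
After: C2 has 1 bond to C, 3 bonds to O → oxidation state +3.
Δ = +3 − (+3) = 0, so no net redox change at C2.

0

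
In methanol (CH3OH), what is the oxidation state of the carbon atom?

The carbon has one bond to H (-1), one bond to H (-1), one bond to H (-1), one bond to O (+1).
Oxidation state = -1 − 1 − 1 + 1 = -2.

-2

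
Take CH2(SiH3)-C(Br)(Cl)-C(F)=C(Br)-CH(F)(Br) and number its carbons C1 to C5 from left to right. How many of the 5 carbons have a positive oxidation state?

4

Assign +1 per bond to O/N/halogen, −1 per bond to H or an electropositive element, and 0 per bond to carbon. Tallying each carbon:
C1: 1C, 2H, 1Si → 0 − 2 − 1 = -3
C2: 2C, 1Cl, 1Br → 0 + 1 + 1 = +2
C3: 3C, 1F → 0 + 1 = +1
C4: 3C, 1Br → 0 + 1 = +1
C5: 1C, 1H, 1F, 1Br → 0 − 1 + 1 + 1 = +1
4 carbons (C2, C3, C4, C5) meet the condition.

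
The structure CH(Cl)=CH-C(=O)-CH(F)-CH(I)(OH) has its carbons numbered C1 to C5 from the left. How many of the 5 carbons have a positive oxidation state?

Bonds to more-electronegative neighbours contribute +1 each, bonds to H or metals contribute −1 each, and C–C bonds contribute 0. Tallying each carbon:
C1: 2C, 1H, 1Cl → 0 − 1 + 1 = 0
C2: 3C, 1H → 0 − 1 = -1
C3: 2C, 2O → 0 + 2 = +2
C4: 2C, 1H, 1F → 0 − 1 + 1 = 0
C5: 1C, 1H, 1O, 1I → 0 − 1 + 1 + 1 = +1
2 carbons (C3, C5) meet the condition.

2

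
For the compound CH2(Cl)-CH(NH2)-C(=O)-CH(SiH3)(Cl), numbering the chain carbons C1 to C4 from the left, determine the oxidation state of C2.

Count +1 for every bond to an atom more electronegative than carbon and −1 for every bond to one less electronegative; C–C bonds are 0.
C2 has one bond to C (0), one bond to C (0), one bond to H (-1), one bond to N (+1).
Oxidation state = 0 + 0 − 1 + 1 = 0.

0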